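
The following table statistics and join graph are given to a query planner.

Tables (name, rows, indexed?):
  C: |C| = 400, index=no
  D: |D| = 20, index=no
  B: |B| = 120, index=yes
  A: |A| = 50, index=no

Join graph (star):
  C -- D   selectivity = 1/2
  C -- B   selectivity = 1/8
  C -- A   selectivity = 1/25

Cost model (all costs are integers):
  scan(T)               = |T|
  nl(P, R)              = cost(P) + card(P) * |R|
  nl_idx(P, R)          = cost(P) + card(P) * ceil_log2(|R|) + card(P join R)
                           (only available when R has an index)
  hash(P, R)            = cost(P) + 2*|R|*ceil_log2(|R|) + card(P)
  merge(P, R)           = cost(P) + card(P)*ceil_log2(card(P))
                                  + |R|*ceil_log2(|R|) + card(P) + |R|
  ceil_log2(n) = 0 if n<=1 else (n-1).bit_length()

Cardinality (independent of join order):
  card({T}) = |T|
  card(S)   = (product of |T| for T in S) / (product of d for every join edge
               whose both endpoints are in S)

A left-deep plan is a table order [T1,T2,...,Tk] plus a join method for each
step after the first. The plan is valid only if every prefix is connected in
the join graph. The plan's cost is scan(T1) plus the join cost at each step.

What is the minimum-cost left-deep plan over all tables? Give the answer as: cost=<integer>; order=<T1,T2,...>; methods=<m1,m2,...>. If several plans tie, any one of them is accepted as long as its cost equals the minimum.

Selinger DP (subsets sized 1..n):
  {C}: scan cost=400, card=400
  {D}: scan cost=20, card=20
  {B}: scan cost=120, card=120
  {A}: scan cost=50, card=50
  {CD}: card=4000; try (D,hash)→1000, (C,merge)→4140, (D,merge)→4520, (C,hash)→7240, (C,nl)→8020, (D,nl)→8400; best=1000 via (D,hash)
  {BC}: card=6000; try (B,hash)→2480, (C,merge)→5080, (B,merge)→5360, (C,hash)→7440, (B,nl_idx)→9200, (C,nl)→48120 …(+1); best=2480 via (B,hash)
  {AC}: card=800; try (A,hash)→1400, (C,merge)→4400, (A,merge)→4750, (C,hash)→7300, (C,nl)→20050, (A,nl)→20400; best=1400 via (A,hash)
  {BCD}: card=60000; try (B,hash)→6680, (D,hash)→8680, (B,merge)→53960, (D,merge)→86600, (B,nl_idx)→89000, (D,nl)→122480 …(+1); best=6680 via (B,hash)
  {ACD}: card=8000; try (D,hash)→2400, (A,hash)→5600, (D,merge)→10320, (D,nl)→17400, (A,merge)→53350, (A,nl)→201000; best=2400 via (D,hash)
  {ABC}: card=12000; try (B,hash)→3880, (A,hash)→9080, (B,merge)→11160, (B,nl_idx)→19000, (A,merge)→86830, (B,nl)→97400 …(+1); best=3880 via (B,hash)
  {ABCD}: card=120000; try (B,hash)→12080, (D,hash)→16080, (A,hash)→67280, (B,merge)→115360, (B,nl_idx)→178400, (D,merge)→184000 …(+4); best=12080 via (B,hash)

cost=12080; order=C,A,D,B; methods=hash,hash,hash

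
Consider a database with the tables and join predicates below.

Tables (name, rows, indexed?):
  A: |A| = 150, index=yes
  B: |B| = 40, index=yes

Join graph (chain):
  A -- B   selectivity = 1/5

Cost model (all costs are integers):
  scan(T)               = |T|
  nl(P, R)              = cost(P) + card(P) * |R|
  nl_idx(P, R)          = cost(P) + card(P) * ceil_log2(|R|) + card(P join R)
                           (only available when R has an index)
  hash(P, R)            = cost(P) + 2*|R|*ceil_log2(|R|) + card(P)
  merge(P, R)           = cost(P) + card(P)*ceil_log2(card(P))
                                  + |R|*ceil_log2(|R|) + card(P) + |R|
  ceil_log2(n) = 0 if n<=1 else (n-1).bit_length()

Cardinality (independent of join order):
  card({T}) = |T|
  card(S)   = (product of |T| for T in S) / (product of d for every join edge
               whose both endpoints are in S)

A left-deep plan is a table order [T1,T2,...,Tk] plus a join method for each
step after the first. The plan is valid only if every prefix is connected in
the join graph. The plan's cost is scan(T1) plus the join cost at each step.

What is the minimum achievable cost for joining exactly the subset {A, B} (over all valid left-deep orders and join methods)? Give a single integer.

Selinger DP over subsets of {A,B}:
  {A}: scan cost=150, card=150
  {B}: scan cost=40, card=40
  {AB}: card=1200; try (B,hash)→780, (A,nl_idx)→1560, (A,merge)→1670, (B,merge)→1780, (B,nl_idx)→2250, (A,hash)→2480 …(+2); best=780 via (B,hash)

780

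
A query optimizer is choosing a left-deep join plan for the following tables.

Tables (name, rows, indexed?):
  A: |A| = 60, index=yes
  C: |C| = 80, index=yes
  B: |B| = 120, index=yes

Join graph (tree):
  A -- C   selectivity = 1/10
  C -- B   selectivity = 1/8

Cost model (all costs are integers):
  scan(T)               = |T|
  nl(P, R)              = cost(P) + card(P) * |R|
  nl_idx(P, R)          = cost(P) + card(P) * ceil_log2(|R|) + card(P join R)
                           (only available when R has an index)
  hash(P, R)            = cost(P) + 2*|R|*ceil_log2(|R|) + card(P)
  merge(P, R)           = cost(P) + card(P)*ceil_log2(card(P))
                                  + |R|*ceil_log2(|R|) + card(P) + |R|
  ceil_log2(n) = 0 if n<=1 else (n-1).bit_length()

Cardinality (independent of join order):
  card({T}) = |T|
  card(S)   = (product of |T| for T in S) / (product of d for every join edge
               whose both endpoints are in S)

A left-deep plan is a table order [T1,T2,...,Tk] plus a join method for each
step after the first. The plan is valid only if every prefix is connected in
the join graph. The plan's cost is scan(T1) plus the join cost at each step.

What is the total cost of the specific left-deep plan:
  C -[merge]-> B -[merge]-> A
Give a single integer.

step 1: scan C: cost=80, card=80
step 2: join B via merge
    card(P join B) = 80*120/(8) = 1200
    cost = 80 + 80*7 + 120*7 + 80 + 120 = 1680
step 3: join A via merge
    card(P join A) = 1200*60/(10) = 7200
    cost = 1680 + 1200*11 + 60*6 + 1200 + 60 = 16500

16500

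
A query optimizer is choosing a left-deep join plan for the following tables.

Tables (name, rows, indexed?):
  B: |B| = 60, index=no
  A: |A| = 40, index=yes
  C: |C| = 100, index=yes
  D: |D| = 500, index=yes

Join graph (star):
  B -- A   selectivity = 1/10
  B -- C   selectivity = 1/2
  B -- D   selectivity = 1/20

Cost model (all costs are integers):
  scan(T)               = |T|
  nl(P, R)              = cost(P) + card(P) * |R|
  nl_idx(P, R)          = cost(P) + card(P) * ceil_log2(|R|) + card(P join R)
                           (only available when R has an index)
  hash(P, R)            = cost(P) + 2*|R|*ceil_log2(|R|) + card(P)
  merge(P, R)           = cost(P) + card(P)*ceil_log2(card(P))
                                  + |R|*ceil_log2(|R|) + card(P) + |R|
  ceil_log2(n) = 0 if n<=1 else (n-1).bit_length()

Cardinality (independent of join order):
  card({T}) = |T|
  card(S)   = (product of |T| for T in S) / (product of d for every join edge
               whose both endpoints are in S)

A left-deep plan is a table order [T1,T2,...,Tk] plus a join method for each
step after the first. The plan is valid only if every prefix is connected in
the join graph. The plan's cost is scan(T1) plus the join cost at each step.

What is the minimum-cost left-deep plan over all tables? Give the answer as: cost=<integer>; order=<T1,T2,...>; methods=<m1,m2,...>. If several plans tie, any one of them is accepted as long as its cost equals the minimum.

Selinger DP (subsets sized 1..n):
  {B}: scan cost=60, card=60
  {A}: scan cost=40, card=40
  {C}: scan cost=100, card=100
  {D}: scan cost=500, card=500
  {AB}: card=240; try (A,hash)→600, (A,nl_idx)→660, (B,merge)→740, (A,merge)→760, (B,hash)→800, (B,nl)→2440 …(+1); best=600 via (A,hash)
  {BC}: card=3000; try (B,hash)→920, (C,merge)→1280, (B,merge)→1320, (C,hash)→1520, (C,nl_idx)→3480, (C,nl)→6060 …(+1); best=920 via (B,hash)
  {BD}: card=1500; try (B,hash)→1720, (D,nl_idx)→2100, (D,merge)→5480, (B,merge)→5920, (D,hash)→9120, (D,nl)→30060 …(+1); best=1720 via (B,hash)
  {ABC}: card=12000; try (C,hash)→2240, (C,merge)→3560, (A,hash)→4400, (C,nl_idx)→14280, (C,nl)→24600, (A,nl_idx)→30920 …(+2); best=2240 via (C,hash)
  {ABD}: card=6000; try (A,hash)→3700, (D,merge)→7760, (D,nl_idx)→8760, (D,hash)→9840, (A,nl_idx)→16720, (A,merge)→20000 …(+2); best=3700 via (A,hash)
  {BCD}: card=75000; try (C,hash)→4620, (D,hash)→12920, (C,merge)→20520, (D,merge)→44920, (C,nl_idx)→87220, (D,nl_idx)→102920 …(+2); best=4620 via (C,hash)
  {ABCD}: card=300000; try (C,hash)→11100, (D,hash)→23240, (A,hash)→80100, (C,merge)→88500, (D,merge)→187240, (C,nl_idx)→345700 …(+6); best=11100 via (C,hash)

cost=11100; order=D,B,A,C; methods=hash,hash,hash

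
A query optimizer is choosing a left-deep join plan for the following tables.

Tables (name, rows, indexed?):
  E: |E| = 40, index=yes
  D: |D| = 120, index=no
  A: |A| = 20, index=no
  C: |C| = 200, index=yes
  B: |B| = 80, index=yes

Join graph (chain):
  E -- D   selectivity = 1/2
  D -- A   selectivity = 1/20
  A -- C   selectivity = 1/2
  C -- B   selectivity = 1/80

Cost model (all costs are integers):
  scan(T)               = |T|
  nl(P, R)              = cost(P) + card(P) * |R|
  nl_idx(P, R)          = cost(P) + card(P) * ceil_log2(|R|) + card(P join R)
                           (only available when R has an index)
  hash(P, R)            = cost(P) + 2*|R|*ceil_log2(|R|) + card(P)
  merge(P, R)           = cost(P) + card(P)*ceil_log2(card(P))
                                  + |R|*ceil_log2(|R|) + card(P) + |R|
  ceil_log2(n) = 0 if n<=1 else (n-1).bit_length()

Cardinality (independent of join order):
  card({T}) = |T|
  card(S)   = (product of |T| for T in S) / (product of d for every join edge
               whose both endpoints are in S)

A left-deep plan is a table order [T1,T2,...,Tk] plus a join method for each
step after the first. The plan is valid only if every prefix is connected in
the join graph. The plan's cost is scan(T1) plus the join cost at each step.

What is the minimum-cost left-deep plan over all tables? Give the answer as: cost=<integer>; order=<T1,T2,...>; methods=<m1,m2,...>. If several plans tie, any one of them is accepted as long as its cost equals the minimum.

cost=17480; order=B,C,A,D,E; methods=nl_idx,hash,hash,hash

Selinger DP (subsets sized 1..n):
  {E}: scan cost=40, card=40
  {D}: scan cost=120, card=120
  {A}: scan cost=20, card=20
  {C}: scan cost=200, card=200
  {B}: scan cost=80, card=80
  {DE}: card=2400; try (E,hash)→720, (D,merge)→1280, (E,merge)→1360, (D,hash)→1760, (E,nl_idx)→3240, (D,nl)→4840 …(+1); best=720 via (E,hash)
  {AD}: card=120; try (A,hash)→440, (D,merge)→1100, (A,merge)→1200, (D,hash)→1720, (D,nl)→2420, (A,nl)→2520; best=440 via (A,hash)
  {AC}: card=2000; try (A,hash)→600, (C,merge)→1940, (A,merge)→2120, (C,nl_idx)→2180, (C,hash)→3240, (C,nl)→4020 …(+1); best=600 via (A,hash)
  {BC}: card=200; try (C,nl_idx)→920, (B,hash)→1520, (B,nl_idx)→1800, (C,merge)→2520, (B,merge)→2640, (C,hash)→3360 …(+2); best=920 via (C,nl_idx)
  {ADE}: card=2400; try (E,hash)→1040, (E,merge)→1680, (A,hash)→3320, (E,nl_idx)→3560, (E,nl)→5240, (A,merge)→32040 …(+1); best=1040 via (E,hash)
  {ACD}: card=12000; try (C,merge)→3200, (C,hash)→3760, (D,hash)→4280, (C,nl_idx)→13400, (C,nl)→24440, (D,merge)→25560 …(+1); best=3200 via (C,merge)
  {ABC}: card=2000; try (A,hash)→1320, (A,merge)→2840, (B,hash)→3720, (A,nl)→4920, (B,nl_idx)→16600, (B,merge)→25240 …(+1); best=1320 via (A,hash)
  {ACDE}: card=240000; try (C,hash)→6640, (E,hash)→15680, (C,merge)→34040, (E,merge)→183480, (C,nl_idx)→260240, (E,nl_idx)→315200 …(+2); best=6640 via (C,hash)
  {ABCD}: card=12000; try (D,hash)→5000, (B,hash)→16320, (D,merge)→26280, (B,nl_idx)→99200, (B,merge)→183840, (D,nl)→241320 …(+1); best=5000 via (D,hash)
  {ABCDE}: card=240000; try (E,hash)→17480, (E,merge)→185280, (B,hash)→247760, (E,nl_idx)→317000, (E,nl)→485000, (B,nl_idx)→1926640 …(+2); best=17480 via (E,hash)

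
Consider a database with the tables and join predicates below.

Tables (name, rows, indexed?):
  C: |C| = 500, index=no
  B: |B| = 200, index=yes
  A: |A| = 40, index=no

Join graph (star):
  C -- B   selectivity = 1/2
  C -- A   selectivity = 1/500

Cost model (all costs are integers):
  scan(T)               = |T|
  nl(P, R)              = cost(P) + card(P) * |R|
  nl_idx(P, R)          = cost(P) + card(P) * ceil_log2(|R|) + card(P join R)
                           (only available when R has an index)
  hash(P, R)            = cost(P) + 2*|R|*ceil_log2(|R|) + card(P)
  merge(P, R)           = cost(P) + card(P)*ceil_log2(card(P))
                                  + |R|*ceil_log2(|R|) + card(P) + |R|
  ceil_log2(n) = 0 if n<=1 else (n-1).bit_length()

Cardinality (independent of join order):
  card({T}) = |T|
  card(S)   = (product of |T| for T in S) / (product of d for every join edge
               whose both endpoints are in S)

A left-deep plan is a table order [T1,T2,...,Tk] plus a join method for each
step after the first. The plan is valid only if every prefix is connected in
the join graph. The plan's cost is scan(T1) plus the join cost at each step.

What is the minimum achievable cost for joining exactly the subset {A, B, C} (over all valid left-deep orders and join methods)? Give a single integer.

3560

Selinger DP over subsets of {A,B,C}:
  {C}: scan cost=500, card=500
  {B}: scan cost=200, card=200
  {A}: scan cost=40, card=40
  {BC}: card=50000; try (B,hash)→4200, (C,merge)→7000, (B,merge)→7300, (C,hash)→9400, (B,nl_idx)→54500, (C,nl)→100200 …(+1); best=4200 via (B,hash)
  {AC}: card=40; try (A,hash)→1480, (C,merge)→5320, (A,merge)→5780, (C,hash)→9080, (C,nl)→20040, (A,nl)→20500; best=1480 via (A,hash)
  {ABC}: card=4000; try (B,merge)→3560, (B,hash)→4720, (B,nl_idx)→5800, (B,nl)→9480, (A,hash)→54680, (A,merge)→854480 …(+1); best=3560 via (B,merge)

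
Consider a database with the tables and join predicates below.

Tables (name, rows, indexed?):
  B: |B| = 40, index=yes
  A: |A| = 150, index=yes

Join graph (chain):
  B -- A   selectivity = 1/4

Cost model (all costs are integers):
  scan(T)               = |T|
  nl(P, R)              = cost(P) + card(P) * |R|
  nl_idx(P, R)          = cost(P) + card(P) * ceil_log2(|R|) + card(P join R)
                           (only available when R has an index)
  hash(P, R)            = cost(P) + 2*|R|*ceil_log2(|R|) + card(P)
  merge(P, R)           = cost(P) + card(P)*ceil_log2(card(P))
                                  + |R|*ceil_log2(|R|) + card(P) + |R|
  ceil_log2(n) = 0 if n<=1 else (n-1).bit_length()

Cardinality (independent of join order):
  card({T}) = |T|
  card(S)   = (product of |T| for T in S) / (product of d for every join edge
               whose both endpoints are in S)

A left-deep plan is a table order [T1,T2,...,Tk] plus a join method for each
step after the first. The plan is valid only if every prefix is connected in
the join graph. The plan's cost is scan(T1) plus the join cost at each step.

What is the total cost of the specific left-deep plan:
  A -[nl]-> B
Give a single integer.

step 1: scan A: cost=150, card=150
step 2: join B via nl
    card(P join B) = 150*40/(4) = 1500
    cost = 150 + 150*40 = 6150

6150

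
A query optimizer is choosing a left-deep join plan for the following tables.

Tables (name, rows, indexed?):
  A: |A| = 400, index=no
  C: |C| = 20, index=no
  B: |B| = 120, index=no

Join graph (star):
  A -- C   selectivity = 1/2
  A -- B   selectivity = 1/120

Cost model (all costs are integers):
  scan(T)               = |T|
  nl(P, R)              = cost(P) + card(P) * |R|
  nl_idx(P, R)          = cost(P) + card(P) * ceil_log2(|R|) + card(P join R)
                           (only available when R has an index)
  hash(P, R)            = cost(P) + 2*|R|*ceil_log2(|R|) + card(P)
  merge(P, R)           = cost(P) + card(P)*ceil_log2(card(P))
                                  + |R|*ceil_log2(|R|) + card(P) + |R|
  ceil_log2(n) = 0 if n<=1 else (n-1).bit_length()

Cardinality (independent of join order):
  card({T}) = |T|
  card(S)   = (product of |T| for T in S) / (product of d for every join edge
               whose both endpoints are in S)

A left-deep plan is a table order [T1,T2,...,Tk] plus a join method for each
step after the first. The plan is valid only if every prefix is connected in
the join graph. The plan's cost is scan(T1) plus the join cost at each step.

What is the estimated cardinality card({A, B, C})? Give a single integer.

4000

Tables in S: A(400), B(120), C(20)
Edges inside S: A-C(d=2), A-B(d=120)
numerator = 400 * 120 * 20 = 960000
denominator = 2 * 120 = 240
card(S) = 960000 / 240 = 4000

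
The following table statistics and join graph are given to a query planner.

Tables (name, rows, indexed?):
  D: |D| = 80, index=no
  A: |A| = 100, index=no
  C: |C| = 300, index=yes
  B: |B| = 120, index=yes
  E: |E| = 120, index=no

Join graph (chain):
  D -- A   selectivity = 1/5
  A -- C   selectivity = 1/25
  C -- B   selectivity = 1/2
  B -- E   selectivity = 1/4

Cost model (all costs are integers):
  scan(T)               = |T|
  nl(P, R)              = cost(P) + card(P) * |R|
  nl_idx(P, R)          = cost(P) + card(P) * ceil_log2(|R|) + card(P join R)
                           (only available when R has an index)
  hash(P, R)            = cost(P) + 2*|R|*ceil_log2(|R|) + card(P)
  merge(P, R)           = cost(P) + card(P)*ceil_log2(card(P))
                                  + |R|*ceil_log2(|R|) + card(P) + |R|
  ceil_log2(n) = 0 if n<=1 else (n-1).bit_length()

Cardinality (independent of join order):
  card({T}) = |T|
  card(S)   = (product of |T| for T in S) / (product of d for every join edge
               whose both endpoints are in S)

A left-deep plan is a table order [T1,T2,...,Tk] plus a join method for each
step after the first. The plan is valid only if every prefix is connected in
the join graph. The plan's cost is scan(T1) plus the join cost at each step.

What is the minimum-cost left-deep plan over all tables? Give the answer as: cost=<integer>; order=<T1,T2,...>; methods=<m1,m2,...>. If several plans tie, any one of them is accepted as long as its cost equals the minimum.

cost=1178880; order=C,A,D,B,E; methods=hash,hash,hash,hash

Selinger DP (subsets sized 1..n):
  {D}: scan cost=80, card=80
  {A}: scan cost=100, card=100
  {C}: scan cost=300, card=300
  {B}: scan cost=120, card=120
  {E}: scan cost=120, card=120
  {AD}: card=1600; try (D,hash)→1320, (A,merge)→1520, (D,merge)→1540, (A,hash)→1560, (A,nl)→8080, (D,nl)→8100; best=1320 via (D,hash)
  {AC}: card=1200; try (A,hash)→2000, (C,nl_idx)→2200, (C,merge)→3900, (A,merge)→4100, (C,hash)→5600, (C,nl)→30100 …(+1); best=2000 via (A,hash)
  {BC}: card=18000; try (B,hash)→2280, (C,merge)→4080, (B,merge)→4260, (C,hash)→5640, (C,nl_idx)→19200, (B,nl_idx)→20400 …(+2); best=2280 via (B,hash)
  {BE}: card=3600; try (E,hash)→1920, (B,hash)→1920, (E,merge)→2040, (B,merge)→2040, (B,nl_idx)→4560, (E,nl)→14520 …(+1); best=1920 via (E,hash)
  {ACD}: card=19200; try (D,hash)→4320, (C,hash)→8320, (D,merge)→17040, (C,merge)→23520, (C,nl_idx)→34920, (D,nl)→98000 …(+1); best=4320 via (D,hash)
  {ABC}: card=72000; try (B,hash)→4880, (B,merge)→17360, (A,hash)→21680, (B,nl_idx)→82400, (B,nl)→146000, (A,merge)→291080 …(+1); best=4880 via (B,hash)
  {BCE}: card=540000; try (C,hash)→10920, (E,hash)→21960, (C,merge)→51720, (E,merge)→291240, (C,nl_idx)→574320, (C,nl)→1081920 …(+1); best=10920 via (C,hash)
  {ABCD}: card=1152000; try (B,hash)→25200, (D,hash)→78000, (B,merge)→312480, (B,nl_idx)→1290720, (D,merge)→1301520, (B,nl)→2308320 …(+1); best=25200 via (B,hash)
  {ABCE}: card=2160000; try (E,hash)→78560, (A,hash)→552320, (E,merge)→1301840, (E,nl)→8644880, (A,merge)→11351720, (A,nl)→54010920; best=78560 via (E,hash)
  {ABCDE}: card=34560000; try (E,hash)→1178880, (D,hash)→2239680, (E,merge)→25370160, (D,merge)→49759200, (E,nl)→138265200, (D,nl)→172878560; best=1178880 via (E,hash)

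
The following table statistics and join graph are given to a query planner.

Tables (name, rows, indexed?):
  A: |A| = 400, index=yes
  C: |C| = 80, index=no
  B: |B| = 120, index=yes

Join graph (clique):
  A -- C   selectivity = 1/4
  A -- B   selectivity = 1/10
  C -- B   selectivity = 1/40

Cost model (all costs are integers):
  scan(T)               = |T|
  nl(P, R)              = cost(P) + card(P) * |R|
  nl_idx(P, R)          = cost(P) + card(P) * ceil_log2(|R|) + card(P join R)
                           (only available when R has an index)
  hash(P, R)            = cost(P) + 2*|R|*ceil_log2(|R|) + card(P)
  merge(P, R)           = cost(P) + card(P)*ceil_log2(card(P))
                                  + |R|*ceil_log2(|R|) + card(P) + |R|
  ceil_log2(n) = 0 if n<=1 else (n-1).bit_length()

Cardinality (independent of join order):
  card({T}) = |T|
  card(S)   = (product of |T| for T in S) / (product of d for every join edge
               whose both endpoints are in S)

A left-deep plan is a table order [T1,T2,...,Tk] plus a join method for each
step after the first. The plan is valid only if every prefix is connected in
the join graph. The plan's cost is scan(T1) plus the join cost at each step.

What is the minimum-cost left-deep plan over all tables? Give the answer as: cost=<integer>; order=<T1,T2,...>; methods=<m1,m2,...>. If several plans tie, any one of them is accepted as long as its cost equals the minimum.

cost=5440; order=C,B,A; methods=nl_idx,nl_idx

Selinger DP (subsets sized 1..n):
  {A}: scan cost=400, card=400
  {C}: scan cost=80, card=80
  {B}: scan cost=120, card=120
  {AC}: card=8000; try (C,hash)→1920, (A,merge)→4720, (C,merge)→5040, (A,hash)→7360, (A,nl_idx)→8800, (A,nl)→32080 …(+1); best=1920 via (C,hash)
  {AB}: card=4800; try (B,hash)→2480, (A,merge)→5080, (B,merge)→5360, (A,nl_idx)→6000, (A,hash)→7440, (B,nl_idx)→8000 …(+2); best=2480 via (B,hash)
  {BC}: card=240; try (B,nl_idx)→880, (C,hash)→1360, (B,merge)→1680, (C,merge)→1720, (B,hash)→1840, (B,nl)→9680 …(+1); best=880 via (B,nl_idx)
  {ABC}: card=2400; try (A,nl_idx)→5440, (A,merge)→7040, (A,hash)→8320, (C,hash)→8400, (B,hash)→11600, (B,nl_idx)→60320 …(+5); best=5440 via (A,nl_idx)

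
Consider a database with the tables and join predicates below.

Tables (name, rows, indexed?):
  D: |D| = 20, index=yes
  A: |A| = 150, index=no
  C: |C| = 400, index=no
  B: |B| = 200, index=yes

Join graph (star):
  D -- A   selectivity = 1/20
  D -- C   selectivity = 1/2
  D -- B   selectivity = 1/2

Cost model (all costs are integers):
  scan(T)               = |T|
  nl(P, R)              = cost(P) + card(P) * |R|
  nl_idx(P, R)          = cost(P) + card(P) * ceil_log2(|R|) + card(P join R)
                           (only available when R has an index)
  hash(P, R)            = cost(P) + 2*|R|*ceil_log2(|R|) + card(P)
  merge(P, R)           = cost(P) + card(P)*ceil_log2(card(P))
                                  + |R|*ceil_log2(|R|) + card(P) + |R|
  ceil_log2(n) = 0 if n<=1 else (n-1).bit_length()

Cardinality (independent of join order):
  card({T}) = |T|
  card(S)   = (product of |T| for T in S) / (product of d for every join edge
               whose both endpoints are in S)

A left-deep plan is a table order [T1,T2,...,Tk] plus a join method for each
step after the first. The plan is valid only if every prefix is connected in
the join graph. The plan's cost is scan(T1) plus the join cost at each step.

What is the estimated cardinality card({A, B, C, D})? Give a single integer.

3000000

Tables in S: A(150), B(200), C(400), D(20)
Edges inside S: D-A(d=20), D-C(d=2), D-B(d=2)
numerator = 150 * 200 * 400 * 20 = 240000000
denominator = 20 * 2 * 2 = 80
card(S) = 240000000 / 80 = 3000000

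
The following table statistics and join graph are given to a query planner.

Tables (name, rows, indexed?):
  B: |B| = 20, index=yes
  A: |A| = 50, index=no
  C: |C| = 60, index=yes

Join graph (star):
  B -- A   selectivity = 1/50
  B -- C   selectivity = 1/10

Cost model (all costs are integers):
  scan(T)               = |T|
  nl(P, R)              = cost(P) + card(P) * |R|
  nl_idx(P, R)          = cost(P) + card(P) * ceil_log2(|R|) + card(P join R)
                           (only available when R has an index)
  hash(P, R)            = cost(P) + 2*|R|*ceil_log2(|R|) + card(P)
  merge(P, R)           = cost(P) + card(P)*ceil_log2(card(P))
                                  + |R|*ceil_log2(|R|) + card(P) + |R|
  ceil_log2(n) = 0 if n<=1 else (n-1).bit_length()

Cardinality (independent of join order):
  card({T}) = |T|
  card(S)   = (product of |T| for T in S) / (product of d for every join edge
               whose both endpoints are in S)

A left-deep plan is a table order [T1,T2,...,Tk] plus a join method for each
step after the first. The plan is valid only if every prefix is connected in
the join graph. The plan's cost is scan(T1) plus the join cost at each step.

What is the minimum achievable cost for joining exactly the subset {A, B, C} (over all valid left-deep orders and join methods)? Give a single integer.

Selinger DP over subsets of {A,B,C}:
  {B}: scan cost=20, card=20
  {A}: scan cost=50, card=50
  {C}: scan cost=60, card=60
  {AB}: card=20; try (B,hash)→300, (B,nl_idx)→320, (A,merge)→490, (B,merge)→520, (A,hash)→640, (A,nl)→1020 …(+1); best=300 via (B,hash)
  {BC}: card=120; try (C,nl_idx)→260, (B,hash)→320, (B,nl_idx)→480, (C,merge)→560, (B,merge)→600, (C,hash)→760 …(+2); best=260 via (C,nl_idx)
  {ABC}: card=120; try (C,nl_idx)→540, (C,merge)→840, (A,hash)→980, (C,hash)→1040, (C,nl)→1500, (A,merge)→1570 …(+1); best=540 via (C,nl_idx)

540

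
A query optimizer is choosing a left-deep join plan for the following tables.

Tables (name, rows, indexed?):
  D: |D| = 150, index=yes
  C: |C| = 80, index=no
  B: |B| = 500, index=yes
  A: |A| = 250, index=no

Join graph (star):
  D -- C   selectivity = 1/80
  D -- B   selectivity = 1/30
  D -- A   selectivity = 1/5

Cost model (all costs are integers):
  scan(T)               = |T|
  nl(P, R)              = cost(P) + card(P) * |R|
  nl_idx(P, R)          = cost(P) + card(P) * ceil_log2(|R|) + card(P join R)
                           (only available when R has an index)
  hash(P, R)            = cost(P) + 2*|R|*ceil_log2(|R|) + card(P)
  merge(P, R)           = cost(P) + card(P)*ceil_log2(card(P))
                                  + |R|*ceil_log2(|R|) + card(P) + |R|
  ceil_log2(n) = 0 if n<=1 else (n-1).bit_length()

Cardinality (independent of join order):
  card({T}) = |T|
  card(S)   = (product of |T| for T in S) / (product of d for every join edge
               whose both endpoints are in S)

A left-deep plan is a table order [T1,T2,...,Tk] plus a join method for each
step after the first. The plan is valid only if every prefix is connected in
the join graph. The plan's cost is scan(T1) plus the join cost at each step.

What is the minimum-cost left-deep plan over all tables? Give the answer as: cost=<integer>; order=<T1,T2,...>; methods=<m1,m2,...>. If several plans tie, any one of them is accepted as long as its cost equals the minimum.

Selinger DP (subsets sized 1..n):
  {D}: scan cost=150, card=150
  {C}: scan cost=80, card=80
  {B}: scan cost=500, card=500
  {A}: scan cost=250, card=250
  {CD}: card=150; try (D,nl_idx)→870, (C,hash)→1420, (D,merge)→2070, (C,merge)→2140, (D,hash)→2560, (D,nl)→12080 …(+1); best=870 via (D,nl_idx)
  {BD}: card=2500; try (D,hash)→3400, (B,nl_idx)→4000, (B,merge)→6500, (D,merge)→6850, (D,nl_idx)→7000, (B,hash)→9300 …(+2); best=3400 via (D,hash)
  {AD}: card=7500; try (D,hash)→2900, (A,merge)→3750, (D,merge)→3850, (A,hash)→4300, (D,nl_idx)→9750, (A,nl)→37650 …(+1); best=2900 via (D,hash)
  {BCD}: card=2500; try (B,nl_idx)→4720, (C,hash)→7020, (B,merge)→7220, (B,hash)→10020, (C,merge)→36540, (B,nl)→75870 …(+1); best=4720 via (B,nl_idx)
  {ACD}: card=7500; try (A,merge)→4470, (A,hash)→5020, (C,hash)→11520, (A,nl)→38370, (C,merge)→108540, (C,nl)→602900; best=4470 via (A,merge)
  {ABD}: card=125000; try (A,hash)→9900, (B,hash)→19400, (A,merge)→38150, (B,merge)→112900, (B,nl_idx)→195400, (A,nl)→628400 …(+1); best=9900 via (A,hash)
  {ABCD}: card=125000; try (A,hash)→11220, (B,hash)→20970, (A,merge)→39470, (B,merge)→114470, (C,hash)→136020, (B,nl_idx)→196970 …(+4); best=11220 via (A,hash)

cost=11220; order=C,D,B,A; methods=nl_idx,nl_idx,hash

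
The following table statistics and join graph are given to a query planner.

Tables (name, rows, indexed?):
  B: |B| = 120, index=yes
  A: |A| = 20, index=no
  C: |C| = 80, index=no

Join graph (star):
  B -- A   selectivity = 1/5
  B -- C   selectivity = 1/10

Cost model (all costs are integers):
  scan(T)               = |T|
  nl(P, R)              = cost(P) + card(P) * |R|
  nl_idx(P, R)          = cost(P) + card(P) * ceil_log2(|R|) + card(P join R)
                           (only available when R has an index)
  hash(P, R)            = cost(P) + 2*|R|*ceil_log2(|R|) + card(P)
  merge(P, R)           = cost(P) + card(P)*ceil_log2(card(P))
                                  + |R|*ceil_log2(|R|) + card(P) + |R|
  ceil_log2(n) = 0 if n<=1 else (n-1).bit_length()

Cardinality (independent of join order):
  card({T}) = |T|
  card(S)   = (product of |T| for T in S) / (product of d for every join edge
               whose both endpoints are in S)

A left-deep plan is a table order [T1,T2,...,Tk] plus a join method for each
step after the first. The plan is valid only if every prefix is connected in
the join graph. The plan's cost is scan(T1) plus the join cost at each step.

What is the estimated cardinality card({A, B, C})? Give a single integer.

Tables in S: A(20), B(120), C(80)
Edges inside S: B-A(d=5), B-C(d=10)
numerator = 20 * 120 * 80 = 192000
denominator = 5 * 10 = 50
card(S) = 192000 / 50 = 3840

3840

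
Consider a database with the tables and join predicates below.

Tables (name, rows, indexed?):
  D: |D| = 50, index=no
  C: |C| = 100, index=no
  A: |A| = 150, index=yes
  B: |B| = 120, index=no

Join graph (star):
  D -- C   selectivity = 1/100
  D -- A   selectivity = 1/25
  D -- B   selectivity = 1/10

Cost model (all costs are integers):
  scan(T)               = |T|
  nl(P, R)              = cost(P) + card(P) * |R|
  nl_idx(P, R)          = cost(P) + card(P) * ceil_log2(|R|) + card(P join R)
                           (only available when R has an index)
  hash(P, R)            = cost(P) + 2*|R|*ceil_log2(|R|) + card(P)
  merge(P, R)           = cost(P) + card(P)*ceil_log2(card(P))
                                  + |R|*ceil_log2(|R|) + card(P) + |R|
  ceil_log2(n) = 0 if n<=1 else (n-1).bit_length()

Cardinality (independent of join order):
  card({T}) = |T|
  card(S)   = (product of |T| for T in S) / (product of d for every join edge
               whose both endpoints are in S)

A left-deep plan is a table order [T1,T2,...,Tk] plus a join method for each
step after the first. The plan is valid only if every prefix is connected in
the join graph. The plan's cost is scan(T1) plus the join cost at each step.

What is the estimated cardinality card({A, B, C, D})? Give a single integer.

3600

Tables in S: A(150), B(120), C(100), D(50)
Edges inside S: D-C(d=100), D-A(d=25), D-B(d=10)
numerator = 150 * 120 * 100 * 50 = 90000000
denominator = 100 * 25 * 10 = 25000
card(S) = 90000000 / 25000 = 3600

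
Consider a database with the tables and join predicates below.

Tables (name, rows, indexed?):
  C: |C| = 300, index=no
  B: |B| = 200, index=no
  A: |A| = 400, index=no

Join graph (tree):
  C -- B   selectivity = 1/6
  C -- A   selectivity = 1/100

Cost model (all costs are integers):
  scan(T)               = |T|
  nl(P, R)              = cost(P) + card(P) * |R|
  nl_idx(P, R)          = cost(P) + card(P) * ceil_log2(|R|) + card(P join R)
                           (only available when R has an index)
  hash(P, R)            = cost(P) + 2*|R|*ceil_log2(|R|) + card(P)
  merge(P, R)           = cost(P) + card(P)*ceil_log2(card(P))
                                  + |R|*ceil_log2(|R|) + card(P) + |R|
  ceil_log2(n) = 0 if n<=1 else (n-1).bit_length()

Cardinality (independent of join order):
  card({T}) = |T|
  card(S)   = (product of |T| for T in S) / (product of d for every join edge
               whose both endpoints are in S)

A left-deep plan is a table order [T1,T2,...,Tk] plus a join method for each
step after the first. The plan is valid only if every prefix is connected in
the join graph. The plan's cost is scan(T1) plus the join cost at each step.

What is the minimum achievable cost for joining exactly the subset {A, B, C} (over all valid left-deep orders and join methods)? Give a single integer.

10600

Selinger DP over subsets of {A,B,C}:
  {C}: scan cost=300, card=300
  {B}: scan cost=200, card=200
  {A}: scan cost=400, card=400
  {BC}: card=10000; try (B,hash)→3800, (C,merge)→5000, (B,merge)→5100, (C,hash)→5800, (C,nl)→60200, (B,nl)→60300; best=3800 via (B,hash)
  {AC}: card=1200; try (C,hash)→6200, (A,merge)→7300, (C,merge)→7400, (A,hash)→7800, (A,nl)→120300, (C,nl)→120400; best=6200 via (C,hash)
  {ABC}: card=40000; try (B,hash)→10600, (A,hash)→21000, (B,merge)→22400, (A,merge)→157800, (B,nl)→246200, (A,nl)→4003800; best=10600 via (B,hash)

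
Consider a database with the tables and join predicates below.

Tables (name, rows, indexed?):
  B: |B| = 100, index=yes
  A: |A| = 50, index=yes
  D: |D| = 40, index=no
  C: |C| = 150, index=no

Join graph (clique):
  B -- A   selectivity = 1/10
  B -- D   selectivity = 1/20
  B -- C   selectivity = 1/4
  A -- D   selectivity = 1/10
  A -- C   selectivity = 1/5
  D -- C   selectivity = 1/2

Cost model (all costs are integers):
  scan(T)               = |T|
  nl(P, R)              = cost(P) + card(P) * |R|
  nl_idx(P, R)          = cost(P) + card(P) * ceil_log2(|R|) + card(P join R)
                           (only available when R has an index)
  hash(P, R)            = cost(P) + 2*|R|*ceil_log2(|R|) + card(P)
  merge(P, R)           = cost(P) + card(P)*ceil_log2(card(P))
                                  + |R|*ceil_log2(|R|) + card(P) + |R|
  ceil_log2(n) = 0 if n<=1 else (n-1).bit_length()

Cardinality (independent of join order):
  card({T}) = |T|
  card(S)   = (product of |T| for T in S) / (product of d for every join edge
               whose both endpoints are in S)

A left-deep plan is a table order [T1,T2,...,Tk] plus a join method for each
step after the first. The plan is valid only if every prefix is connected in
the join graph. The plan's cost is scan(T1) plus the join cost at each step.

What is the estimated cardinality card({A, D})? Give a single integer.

200

Tables in S: A(50), D(40)
Edges inside S: A-D(d=10)
numerator = 50 * 40 = 2000
denominator = 10 = 10
card(S) = 2000 / 10 = 200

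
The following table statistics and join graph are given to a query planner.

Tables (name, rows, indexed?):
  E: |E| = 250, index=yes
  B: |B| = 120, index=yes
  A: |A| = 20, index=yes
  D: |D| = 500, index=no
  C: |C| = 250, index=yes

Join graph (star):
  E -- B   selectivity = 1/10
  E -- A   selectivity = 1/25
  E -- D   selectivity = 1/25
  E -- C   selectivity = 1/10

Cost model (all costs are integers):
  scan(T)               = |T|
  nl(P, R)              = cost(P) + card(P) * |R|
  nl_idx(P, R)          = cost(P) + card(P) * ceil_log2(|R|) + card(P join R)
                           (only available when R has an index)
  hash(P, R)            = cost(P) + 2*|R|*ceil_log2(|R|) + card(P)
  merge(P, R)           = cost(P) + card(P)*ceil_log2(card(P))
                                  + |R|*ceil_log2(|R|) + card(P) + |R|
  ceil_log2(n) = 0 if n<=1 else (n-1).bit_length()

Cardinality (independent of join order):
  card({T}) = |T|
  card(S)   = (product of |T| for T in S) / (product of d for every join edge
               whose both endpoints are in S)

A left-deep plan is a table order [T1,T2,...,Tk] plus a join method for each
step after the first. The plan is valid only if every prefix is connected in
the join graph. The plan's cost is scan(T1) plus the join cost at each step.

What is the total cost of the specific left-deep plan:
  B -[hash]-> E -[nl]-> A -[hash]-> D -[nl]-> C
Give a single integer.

12075640

step 1: scan B: cost=120, card=120
step 2: join E via hash
    card(P join E) = 120*250/(10) = 3000
    cost = 120 + 2*250*8 + 120 = 4240
step 3: join A via nl
    card(P join A) = 3000*20/(25) = 2400
    cost = 4240 + 3000*20 = 64240
step 4: join D via hash
    card(P join D) = 2400*500/(25) = 48000
    cost = 64240 + 2*500*9 + 2400 = 75640
step 5: join C via nl
    card(P join C) = 48000*250/(10) = 1200000
    cost = 75640 + 48000*250 = 12075640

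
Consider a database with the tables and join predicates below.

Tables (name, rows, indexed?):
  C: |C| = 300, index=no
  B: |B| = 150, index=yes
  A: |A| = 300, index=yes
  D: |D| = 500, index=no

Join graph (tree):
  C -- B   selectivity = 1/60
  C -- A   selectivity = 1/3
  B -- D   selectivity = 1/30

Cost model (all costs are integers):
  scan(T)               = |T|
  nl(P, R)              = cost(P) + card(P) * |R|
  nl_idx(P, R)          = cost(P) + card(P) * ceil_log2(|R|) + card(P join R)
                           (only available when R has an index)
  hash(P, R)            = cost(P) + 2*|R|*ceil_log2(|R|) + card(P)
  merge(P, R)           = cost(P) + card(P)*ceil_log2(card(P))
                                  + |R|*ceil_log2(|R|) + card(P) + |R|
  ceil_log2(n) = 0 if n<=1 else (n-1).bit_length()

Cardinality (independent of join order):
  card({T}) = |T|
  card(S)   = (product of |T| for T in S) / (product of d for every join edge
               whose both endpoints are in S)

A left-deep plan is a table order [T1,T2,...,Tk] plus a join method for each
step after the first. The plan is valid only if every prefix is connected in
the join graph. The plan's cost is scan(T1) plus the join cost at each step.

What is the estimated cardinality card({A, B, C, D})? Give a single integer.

1250000

Tables in S: A(300), B(150), C(300), D(500)
Edges inside S: C-B(d=60), C-A(d=3), B-D(d=30)
numerator = 300 * 150 * 300 * 500 = 6750000000
denominator = 60 * 3 * 30 = 5400
card(S) = 6750000000 / 5400 = 1250000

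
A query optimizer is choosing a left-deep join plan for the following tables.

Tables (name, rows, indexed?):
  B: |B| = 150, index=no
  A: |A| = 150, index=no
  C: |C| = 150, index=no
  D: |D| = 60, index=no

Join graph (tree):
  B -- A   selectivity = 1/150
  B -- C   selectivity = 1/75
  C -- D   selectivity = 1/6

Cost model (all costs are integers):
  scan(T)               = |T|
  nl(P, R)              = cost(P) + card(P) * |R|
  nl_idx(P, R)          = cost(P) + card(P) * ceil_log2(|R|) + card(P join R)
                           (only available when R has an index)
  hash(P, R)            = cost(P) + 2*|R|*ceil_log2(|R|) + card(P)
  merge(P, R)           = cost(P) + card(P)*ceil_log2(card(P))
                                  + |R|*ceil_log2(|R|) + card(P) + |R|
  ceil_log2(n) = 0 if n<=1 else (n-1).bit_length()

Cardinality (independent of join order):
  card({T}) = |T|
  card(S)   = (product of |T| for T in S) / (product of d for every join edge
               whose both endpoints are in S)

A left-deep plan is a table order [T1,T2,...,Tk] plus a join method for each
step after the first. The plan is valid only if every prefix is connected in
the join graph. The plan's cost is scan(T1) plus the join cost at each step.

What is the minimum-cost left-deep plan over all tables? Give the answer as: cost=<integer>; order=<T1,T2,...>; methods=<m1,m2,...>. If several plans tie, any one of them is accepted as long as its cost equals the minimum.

Selinger DP (subsets sized 1..n):
  {B}: scan cost=150, card=150
  {A}: scan cost=150, card=150
  {C}: scan cost=150, card=150
  {D}: scan cost=60, card=60
  {AB}: card=150; try (B,hash)→2700, (A,hash)→2700, (B,merge)→2850, (A,merge)→2850, (B,nl)→22650, (A,nl)→22650; best=2700 via (B,hash)
  {BC}: card=300; try (C,hash)→2700, (B,hash)→2700, (C,merge)→2850, (B,merge)→2850, (C,nl)→22650, (B,nl)→22650; best=2700 via (C,hash)
  {CD}: card=1500; try (D,hash)→1020, (C,merge)→1830, (D,merge)→1920, (C,hash)→2520, (C,nl)→9060, (D,nl)→9150; best=1020 via (D,hash)
  {ABC}: card=300; try (C,hash)→5250, (C,merge)→5400, (A,hash)→5400, (A,merge)→7050, (C,nl)→25200, (A,nl)→47700; best=5250 via (C,hash)
  {BCD}: card=3000; try (D,hash)→3720, (B,hash)→4920, (D,merge)→6120, (B,merge)→20370, (D,nl)→20700, (B,nl)→226020; best=3720 via (D,hash)
  {ABCD}: card=3000; try (D,hash)→6270, (D,merge)→8670, (A,hash)→9120, (D,nl)→23250, (A,merge)→44070, (A,nl)→453720; best=6270 via (D,hash)

cost=6270; order=A,B,C,D; methods=hash,hash,hash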